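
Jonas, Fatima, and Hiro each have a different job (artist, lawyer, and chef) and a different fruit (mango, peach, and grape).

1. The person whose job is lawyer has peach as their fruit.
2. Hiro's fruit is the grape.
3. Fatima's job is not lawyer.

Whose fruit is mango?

With clues 1–2, Hiro is impossible for the one with fruit mango.
With clues 1–3, Jonas is impossible for the one with fruit mango.
That leaves Fatima.

Fatima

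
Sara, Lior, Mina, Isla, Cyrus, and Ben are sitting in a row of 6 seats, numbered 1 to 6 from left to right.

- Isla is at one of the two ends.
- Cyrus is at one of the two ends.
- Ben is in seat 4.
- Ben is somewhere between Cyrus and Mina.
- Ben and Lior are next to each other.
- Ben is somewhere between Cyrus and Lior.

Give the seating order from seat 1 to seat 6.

From clue 1: Isla is in {1,6}.
From clues 1–3: Ben → seat 4.
From clues 1–4: Isla is in {1,6}.
From clues 1–5: Lior is in {3,5}.
From clues 1–6: Isla → seat 1, Mina → seat 2, Lior → seat 3, Sara → seat 5, Cyrus → seat 6.

Isla, Mina, Lior, Ben, Sara, Cyrus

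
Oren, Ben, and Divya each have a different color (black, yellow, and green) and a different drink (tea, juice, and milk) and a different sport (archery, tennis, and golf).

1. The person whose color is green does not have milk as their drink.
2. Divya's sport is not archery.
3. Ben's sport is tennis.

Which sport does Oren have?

archery

With clues 1–3, golf and tennis are impossible for Oren's sport.
That leaves archery.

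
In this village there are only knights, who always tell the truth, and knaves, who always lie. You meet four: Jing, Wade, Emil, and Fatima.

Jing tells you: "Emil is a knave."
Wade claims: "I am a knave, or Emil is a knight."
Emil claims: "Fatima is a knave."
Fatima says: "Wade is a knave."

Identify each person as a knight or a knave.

Jing: knave, Wade: knight, Emil: knight, Fatima: knave

Consider Jing. Suppose Jing is a knight.
Then no assignment of the remaining roles makes every statement match its speaker's type — contradiction.
So Jing is a knave.
Consider Wade. Suppose Wade is a knave.
Then Wade's own statement would have to be false, but it can't be — contradiction.
So Wade is a knight.
With that fixed, Fatima's statement is false, so Fatima is a knave.
With that fixed, Emil's statement is true, so Emil is a knight.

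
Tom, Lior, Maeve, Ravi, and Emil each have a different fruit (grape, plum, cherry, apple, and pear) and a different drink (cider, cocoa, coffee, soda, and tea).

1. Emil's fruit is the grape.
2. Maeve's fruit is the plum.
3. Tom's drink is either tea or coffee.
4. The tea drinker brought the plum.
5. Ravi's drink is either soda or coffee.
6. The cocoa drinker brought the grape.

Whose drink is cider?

With clues 1–3, Tom is impossible for the one with drink cider.
With clues 1–4, Maeve is impossible for the one with drink cider.
With clues 1–5, Ravi is impossible for the one with drink cider.
With clues 1–6, Emil is impossible for the one with drink cider.
That leaves Lior.

Lior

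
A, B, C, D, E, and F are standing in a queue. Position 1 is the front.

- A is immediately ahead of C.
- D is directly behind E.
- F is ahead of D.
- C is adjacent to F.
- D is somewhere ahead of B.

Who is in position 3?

With clues 1–4, A, B, D, and E are ruled out for position 3.
With clues 1–5, C is ruled out for position 3.
So position 3 is F.

F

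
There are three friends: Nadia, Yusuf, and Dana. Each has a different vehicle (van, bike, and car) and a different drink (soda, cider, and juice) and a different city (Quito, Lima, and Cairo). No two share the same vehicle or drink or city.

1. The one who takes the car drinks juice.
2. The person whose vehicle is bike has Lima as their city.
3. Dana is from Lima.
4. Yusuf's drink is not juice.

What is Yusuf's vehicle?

van

With clues 1–3, bike is impossible for Yusuf's vehicle.
With clues 1–4, car is impossible for Yusuf's vehicle.
That leaves van.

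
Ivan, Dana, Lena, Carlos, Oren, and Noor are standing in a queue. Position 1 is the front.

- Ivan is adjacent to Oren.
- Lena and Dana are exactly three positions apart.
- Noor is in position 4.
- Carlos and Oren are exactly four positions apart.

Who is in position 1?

Oren

With clues 1–3, Carlos, Dana, Lena, and Noor are ruled out for position 1.
With clues 1–4, Ivan is ruled out for position 1.
So position 1 is Oren.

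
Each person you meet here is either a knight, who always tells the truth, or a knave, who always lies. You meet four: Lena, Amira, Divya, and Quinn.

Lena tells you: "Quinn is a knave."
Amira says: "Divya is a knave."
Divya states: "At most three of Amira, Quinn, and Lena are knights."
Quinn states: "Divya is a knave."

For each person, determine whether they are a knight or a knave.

Lena: knight, Amira: knave, Divya: knight, Quinn: knave

Regardless of anyone's role, Divya's statement is true, so Divya is a knight.
With that fixed, Quinn's statement is false, so Quinn is a knave.
With that fixed, Lena's statement is true, so Lena is a knight.
With that fixed, Amira's statement is false, so Amira is a knave.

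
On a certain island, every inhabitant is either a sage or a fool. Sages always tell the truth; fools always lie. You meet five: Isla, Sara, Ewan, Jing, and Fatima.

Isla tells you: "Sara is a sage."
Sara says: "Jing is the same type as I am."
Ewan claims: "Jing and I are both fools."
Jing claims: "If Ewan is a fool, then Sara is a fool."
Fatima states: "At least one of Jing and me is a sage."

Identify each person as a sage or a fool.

Isla: fool, Sara: fool, Ewan: fool, Jing: sage, Fatima: sage

Consider Isla. Suppose Isla is a sage.
Then no assignment of the remaining roles makes every statement match its speaker's type — contradiction.
So Isla is a fool.
Consider Sara. Suppose Sara is a sage.
Then Isla's statement comes out true, contradicting Isla being a fool.
So Sara is a fool.
With that fixed, Jing's statement is true, so Jing is a sage.
With that fixed, Fatima's statement is true, so Fatima is a sage.
With that fixed, Ewan's statement is false, so Ewan is a fool.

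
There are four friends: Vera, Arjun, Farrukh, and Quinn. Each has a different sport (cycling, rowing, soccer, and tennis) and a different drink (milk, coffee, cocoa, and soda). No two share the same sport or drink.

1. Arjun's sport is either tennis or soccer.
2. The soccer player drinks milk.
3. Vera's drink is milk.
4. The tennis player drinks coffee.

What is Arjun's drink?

With clues 1–3, milk is impossible for Arjun's drink.
With clues 1–4, cocoa and soda are impossible for Arjun's drink.
That leaves coffee.

coffee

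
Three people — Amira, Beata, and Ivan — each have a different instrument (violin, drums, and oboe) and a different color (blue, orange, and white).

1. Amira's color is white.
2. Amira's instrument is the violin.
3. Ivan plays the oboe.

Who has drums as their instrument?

Beata

With clues 1–2, Amira is impossible for the one with instrument drums.
With clues 1–3, Ivan is impossible for the one with instrument drums.
That leaves Beata.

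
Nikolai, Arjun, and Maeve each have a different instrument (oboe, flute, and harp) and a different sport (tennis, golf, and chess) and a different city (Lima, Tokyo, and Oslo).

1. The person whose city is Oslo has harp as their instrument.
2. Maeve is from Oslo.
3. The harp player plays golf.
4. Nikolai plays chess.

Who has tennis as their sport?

Arjun

With clues 1–3, Maeve is impossible for the one with sport tennis.
With clues 1–4, Nikolai is impossible for the one with sport tennis.
That leaves Arjun.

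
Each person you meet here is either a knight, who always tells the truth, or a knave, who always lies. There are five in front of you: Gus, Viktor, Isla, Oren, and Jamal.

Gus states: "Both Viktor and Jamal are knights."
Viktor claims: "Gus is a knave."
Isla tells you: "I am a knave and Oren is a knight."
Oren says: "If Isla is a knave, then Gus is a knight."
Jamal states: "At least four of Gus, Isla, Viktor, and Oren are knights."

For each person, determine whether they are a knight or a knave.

Consider Gus. Suppose Gus is a knight.
Then no assignment of the remaining roles makes every statement match its speaker's type — contradiction.
So Gus is a knave.
With that fixed, Viktor's statement is true, so Viktor is a knight.
With that fixed, Jamal's statement is false, so Jamal is a knave.
Consider Isla. Suppose Isla is a knight.
Then Isla's own statement would have to be true, but it can't be — contradiction.
So Isla is a knave.
With that fixed, Oren's statement is false, so Oren is a knave.

Gus: knave, Viktor: knight, Isla: knave, Oren: knave, Jamal: knave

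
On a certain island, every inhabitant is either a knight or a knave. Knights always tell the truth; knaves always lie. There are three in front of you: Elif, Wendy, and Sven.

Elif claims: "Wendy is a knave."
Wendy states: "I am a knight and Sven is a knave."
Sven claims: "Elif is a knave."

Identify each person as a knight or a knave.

Elif: knight, Wendy: knave, Sven: knave

Consider Elif. Suppose Elif is a knave.
Then no assignment of the remaining roles makes every statement match its speaker's type — contradiction.
So Elif is a knight.
With that fixed, Sven's statement is false, so Sven is a knave.
Consider Wendy. Suppose Wendy is a knight.
Then Elif's statement comes out false, contradicting Elif being a knight.
So Wendy is a knave.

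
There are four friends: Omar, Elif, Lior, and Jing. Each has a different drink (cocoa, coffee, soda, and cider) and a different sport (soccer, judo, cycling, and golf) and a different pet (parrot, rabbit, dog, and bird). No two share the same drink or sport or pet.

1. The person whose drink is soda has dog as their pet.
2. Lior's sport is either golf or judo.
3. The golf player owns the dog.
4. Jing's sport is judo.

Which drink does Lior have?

soda

With clues 1–4, cider, cocoa, and coffee are impossible for Lior's drink.
That leaves soda.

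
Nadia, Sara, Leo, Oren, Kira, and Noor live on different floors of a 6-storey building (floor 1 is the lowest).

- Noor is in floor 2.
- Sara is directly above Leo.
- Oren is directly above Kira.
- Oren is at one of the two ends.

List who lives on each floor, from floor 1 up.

From clue 1: Noor → floor 2.
From clues 1–2: Sara is in {4,5,6}.
From clues 1–3: Nadia → floor 1.
From clues 1–4: Leo → floor 3, Sara → floor 4, Kira → floor 5, Oren → floor 6.

Nadia, Noor, Leo, Sara, Kira, Oren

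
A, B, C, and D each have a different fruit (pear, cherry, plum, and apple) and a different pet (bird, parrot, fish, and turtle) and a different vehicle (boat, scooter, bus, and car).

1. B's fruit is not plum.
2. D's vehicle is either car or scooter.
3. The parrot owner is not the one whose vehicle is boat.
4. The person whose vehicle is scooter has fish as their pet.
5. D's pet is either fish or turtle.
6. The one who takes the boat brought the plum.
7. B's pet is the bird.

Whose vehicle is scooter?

With clues 1–7, A, B, and C are impossible for the one with vehicle scooter.
That leaves D.

D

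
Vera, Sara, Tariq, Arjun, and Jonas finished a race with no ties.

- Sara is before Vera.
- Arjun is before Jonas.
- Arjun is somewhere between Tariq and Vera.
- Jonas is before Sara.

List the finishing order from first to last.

From clue 1: Vera is in {2,3,4,5}.
From clues 1–3: Arjun is in {2,3}.
From clues 1–4: Tariq → place 1, Arjun → place 2, Jonas → place 3, Sara → place 4, Vera → place 5.

Tariq, Arjun, Jonas, Sara, Vera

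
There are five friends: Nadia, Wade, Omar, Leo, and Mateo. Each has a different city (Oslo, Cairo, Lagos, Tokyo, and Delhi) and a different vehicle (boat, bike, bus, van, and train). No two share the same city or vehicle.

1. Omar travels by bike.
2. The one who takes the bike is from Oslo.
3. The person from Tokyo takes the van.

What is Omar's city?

Oslo

With clues 1–2, Cairo, Delhi, Lagos, and Tokyo are impossible for Omar's city.
That leaves Oslo.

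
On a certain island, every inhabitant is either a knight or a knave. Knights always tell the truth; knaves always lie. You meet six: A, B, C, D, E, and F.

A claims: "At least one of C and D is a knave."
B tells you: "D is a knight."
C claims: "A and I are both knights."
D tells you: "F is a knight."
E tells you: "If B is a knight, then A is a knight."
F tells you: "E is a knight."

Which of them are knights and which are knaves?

A: knight, B: knight, C: knave, D: knight, E: knight, F: knight

Consider A. Suppose A is a knave.
Then no assignment of the remaining roles makes every statement match its speaker's type — contradiction.
So A is a knight.
With that fixed, E's statement is true, so E is a knight.
With that fixed, F's statement is true, so F is a knight.
With that fixed, D's statement is true, so D is a knight.
With that fixed, B's statement is true, so B is a knight.
Consider C. Suppose C is a knight.
Then A's statement comes out false, contradicting A being a knight.
So C is a knave.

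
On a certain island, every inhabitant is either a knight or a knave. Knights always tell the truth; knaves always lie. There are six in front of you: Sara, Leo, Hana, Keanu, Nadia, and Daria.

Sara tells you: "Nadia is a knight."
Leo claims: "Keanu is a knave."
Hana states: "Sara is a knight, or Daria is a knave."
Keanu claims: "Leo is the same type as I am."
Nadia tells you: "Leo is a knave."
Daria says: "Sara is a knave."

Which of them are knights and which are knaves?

Sara: knave, Leo: knight, Hana: knave, Keanu: knave, Nadia: knave, Daria: knight

Consider Sara. Suppose Sara is a knight.
Then no assignment of the remaining roles makes every statement match its speaker's type — contradiction.
So Sara is a knave.
With that fixed, Daria's statement is true, so Daria is a knight.
With that fixed, Hana's statement is false, so Hana is a knave.
Consider Leo. Suppose Leo is a knave.
Then whichever role Keanu has, Keanu's statement has the wrong truth value — contradiction.
So Leo is a knight.
With that fixed, Nadia's statement is false, so Nadia is a knave.
Consider Keanu. Suppose Keanu is a knight.
Then Leo's statement comes out false, contradicting Leo being a knight.
So Keanu is a knave.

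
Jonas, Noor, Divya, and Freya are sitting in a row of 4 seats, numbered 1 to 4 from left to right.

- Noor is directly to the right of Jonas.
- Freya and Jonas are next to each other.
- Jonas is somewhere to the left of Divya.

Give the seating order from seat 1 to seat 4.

Freya, Jonas, Noor, Divya

From clue 1: Jonas is in {1,2,3}.
From clues 1–2: Jonas is in {2,3}.
From clues 1–3: Freya → seat 1, Jonas → seat 2, Noor → seat 3, Divya → seat 4.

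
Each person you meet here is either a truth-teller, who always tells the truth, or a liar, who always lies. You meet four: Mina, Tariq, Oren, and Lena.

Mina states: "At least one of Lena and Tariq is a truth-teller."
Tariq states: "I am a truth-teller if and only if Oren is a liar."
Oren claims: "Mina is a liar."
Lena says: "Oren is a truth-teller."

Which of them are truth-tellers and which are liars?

Consider Mina. Suppose Mina is a liar.
Then no assignment of the remaining roles makes every statement match its speaker's type — contradiction.
So Mina is a truth-teller.
With that fixed, Oren's statement is false, so Oren is a liar.
With that fixed, Lena's statement is false, so Lena is a liar.
Consider Tariq. Suppose Tariq is a liar.
Then Mina's statement comes out false, contradicting Mina being a truth-teller.
So Tariq is a truth-teller.

Mina: truth-teller, Tariq: truth-teller, Oren: liar, Lena: liar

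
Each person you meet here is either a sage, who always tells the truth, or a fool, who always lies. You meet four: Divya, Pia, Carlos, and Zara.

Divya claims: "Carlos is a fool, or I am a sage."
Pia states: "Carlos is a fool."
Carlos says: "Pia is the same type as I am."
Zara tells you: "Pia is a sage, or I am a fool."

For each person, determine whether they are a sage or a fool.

Consider Divya. Suppose Divya is a fool.
Then no assignment of the remaining roles makes every statement match its speaker's type — contradiction.
So Divya is a sage.
Consider Pia. Suppose Pia is a fool.
Then whichever role Carlos has, Carlos's statement has the wrong truth value — contradiction.
So Pia is a sage.
With that fixed, Zara's statement is true, so Zara is a sage.
Consider Carlos. Suppose Carlos is a sage.
Then Pia's statement comes out false, contradicting Pia being a sage.
So Carlos is a fool.

Divya: sage, Pia: sage, Carlos: fool, Zara: sage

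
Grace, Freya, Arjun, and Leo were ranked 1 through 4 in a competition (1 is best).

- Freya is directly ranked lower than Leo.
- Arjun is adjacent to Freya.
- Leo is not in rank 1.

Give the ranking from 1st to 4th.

From clue 1: Freya is in {2,3,4}.
From clues 1–2: Grace is in {1,4}.
From clues 1–3: Grace → rank 1, Leo → rank 2, Freya → rank 3, Arjun → rank 4.

Grace, Leo, Freya, Arjun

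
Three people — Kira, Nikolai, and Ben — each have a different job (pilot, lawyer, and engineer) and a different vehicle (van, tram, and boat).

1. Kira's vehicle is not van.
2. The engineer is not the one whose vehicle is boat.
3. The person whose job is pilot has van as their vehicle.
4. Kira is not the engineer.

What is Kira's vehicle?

Clue 1 rules out van for Kira's vehicle.
With clues 1–4, tram is impossible for Kira's vehicle.
That leaves boat.

boat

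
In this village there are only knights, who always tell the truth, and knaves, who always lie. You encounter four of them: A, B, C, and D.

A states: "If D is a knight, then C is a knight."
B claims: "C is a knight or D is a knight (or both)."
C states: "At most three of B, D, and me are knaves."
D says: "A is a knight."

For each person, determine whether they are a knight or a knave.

Regardless of anyone's role, C's statement is true, so C is a knight.
With that fixed, A's statement is true, so A is a knight.
With that fixed, B's statement is true, so B is a knight.
With that fixed, D's statement is true, so D is a knight.

A: knight, B: knight, C: knight, D: knight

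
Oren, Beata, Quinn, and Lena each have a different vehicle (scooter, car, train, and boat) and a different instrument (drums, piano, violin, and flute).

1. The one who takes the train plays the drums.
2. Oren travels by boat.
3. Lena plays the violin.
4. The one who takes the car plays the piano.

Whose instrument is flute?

With clues 1–3, Lena is impossible for the one with instrument flute.
With clues 1–4, Beata and Quinn are impossible for the one with instrument flute.
That leaves Oren.

Oren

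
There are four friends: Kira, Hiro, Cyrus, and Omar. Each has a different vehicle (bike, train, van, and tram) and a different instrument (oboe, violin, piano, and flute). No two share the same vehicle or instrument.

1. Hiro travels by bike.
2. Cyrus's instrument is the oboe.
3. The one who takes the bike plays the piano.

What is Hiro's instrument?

piano

With clues 1–2, oboe is impossible for Hiro's instrument.
With clues 1–3, flute and violin are impossible for Hiro's instrument.
That leaves piano.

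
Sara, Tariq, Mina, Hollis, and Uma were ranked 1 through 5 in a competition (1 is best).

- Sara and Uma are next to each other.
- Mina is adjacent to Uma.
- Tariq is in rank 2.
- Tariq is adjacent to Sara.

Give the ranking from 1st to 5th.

From clues 1–2: Uma is in {2,3,4}.
From clues 1–3: Hollis → rank 1, Tariq → rank 2, Uma → rank 4.
From clues 1–4: Sara → rank 3, Mina → rank 5.

Hollis, Tariq, Sara, Uma, Mina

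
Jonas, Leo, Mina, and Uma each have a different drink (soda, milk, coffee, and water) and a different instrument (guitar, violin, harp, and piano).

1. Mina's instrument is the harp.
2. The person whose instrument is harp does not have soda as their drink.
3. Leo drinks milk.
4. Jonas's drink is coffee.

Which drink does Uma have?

soda

With clues 1–3, milk is impossible for Uma's drink.
With clues 1–4, coffee and water are impossible for Uma's drink.
That leaves soda.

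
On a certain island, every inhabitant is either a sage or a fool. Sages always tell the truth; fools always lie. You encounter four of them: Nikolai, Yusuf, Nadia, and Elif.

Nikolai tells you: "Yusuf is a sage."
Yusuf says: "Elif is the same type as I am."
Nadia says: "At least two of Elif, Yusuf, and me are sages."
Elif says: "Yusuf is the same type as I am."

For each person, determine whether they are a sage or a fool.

Consider Nikolai. Suppose Nikolai is a fool.
Then no assignment of the remaining roles makes every statement match its speaker's type — contradiction.
So Nikolai is a sage.
Consider Yusuf. Suppose Yusuf is a fool.
Then Nikolai's statement comes out false, contradicting Nikolai being a sage.
So Yusuf is a sage.
Consider Nadia. Suppose Nadia is a fool.
Then no assignment of the remaining roles makes every statement match its speaker's type — contradiction.
So Nadia is a sage.
Consider Elif. Suppose Elif is a fool.
Then Yusuf's statement comes out false, contradicting Yusuf being a sage.
So Elif is a sage.

Nikolai: sage, Yusuf: sage, Nadia: sage, Elif: sage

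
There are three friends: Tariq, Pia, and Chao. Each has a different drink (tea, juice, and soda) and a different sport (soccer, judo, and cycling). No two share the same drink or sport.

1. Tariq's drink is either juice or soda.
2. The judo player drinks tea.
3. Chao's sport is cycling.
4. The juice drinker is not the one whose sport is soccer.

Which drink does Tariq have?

Clue 1 rules out tea for Tariq's drink.
With clues 1–4, juice is impossible for Tariq's drink.
That leaves soda.

soda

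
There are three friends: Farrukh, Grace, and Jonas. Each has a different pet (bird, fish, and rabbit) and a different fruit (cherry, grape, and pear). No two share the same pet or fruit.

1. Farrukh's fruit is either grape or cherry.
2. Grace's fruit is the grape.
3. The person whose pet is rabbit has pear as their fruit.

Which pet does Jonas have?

rabbit

With clues 1–3, bird and fish are impossible for Jonas's pet.
That leaves rabbit.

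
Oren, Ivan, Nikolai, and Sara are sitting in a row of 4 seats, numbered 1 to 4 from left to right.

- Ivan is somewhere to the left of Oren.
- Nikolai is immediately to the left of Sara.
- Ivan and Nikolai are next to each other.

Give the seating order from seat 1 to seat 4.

Ivan, Nikolai, Sara, Oren

From clue 1: Oren is in {2,3,4}.
From clues 1–2: Oren is in {2,4}.
From clues 1–3: Ivan → seat 1, Nikolai → seat 2, Sara → seat 3, Oren → seat 4.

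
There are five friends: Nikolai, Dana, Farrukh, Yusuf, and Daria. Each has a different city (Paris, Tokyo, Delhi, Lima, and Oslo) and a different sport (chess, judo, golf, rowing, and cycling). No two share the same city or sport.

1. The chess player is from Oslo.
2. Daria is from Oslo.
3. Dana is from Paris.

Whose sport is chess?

With clues 1–2, Dana, Farrukh, Nikolai, and Yusuf are impossible for the one with sport chess.
That leaves Daria.

Daria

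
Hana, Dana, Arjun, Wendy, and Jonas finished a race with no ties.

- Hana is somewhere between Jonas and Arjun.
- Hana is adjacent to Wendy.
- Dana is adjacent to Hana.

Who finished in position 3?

Hana

With clues 1–2, Arjun, Dana, and Jonas are ruled out for place 3.
With clues 1–3, Wendy is ruled out for place 3.
So place 3 is Hana.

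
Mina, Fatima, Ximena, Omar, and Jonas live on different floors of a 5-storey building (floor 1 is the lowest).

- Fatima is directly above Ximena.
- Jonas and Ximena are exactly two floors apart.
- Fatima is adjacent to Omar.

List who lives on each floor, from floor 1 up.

Jonas, Mina, Ximena, Fatima, Omar

From clue 1: Fatima is in {2,3,4,5}.
From clues 1–3: Jonas → floor 1, Mina → floor 2, Ximena → floor 3, Fatima → floor 4, Omar → floor 5.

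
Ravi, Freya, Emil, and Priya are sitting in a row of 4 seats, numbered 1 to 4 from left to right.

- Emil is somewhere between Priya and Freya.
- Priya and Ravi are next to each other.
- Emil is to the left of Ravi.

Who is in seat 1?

With clue 1, Emil is ruled out for seat 1.
With clues 1–3, Priya and Ravi are ruled out for seat 1.
So seat 1 is Freya.

Freya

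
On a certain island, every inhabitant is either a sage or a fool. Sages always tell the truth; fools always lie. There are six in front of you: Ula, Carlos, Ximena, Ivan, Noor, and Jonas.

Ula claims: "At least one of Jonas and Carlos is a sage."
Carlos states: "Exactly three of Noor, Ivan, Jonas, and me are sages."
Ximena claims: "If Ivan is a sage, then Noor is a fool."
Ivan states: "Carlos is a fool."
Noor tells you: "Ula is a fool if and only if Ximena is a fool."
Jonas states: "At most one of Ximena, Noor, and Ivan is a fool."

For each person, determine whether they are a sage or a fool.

Ula: sage, Carlos: sage, Ximena: sage, Ivan: fool, Noor: sage, Jonas: sage

Consider Ula. Suppose Ula is a fool.
Then no assignment of the remaining roles makes every statement match its speaker's type — contradiction.
So Ula is a sage.
Consider Carlos. Suppose Carlos is a fool.
Then no assignment of the remaining roles makes every statement match its speaker's type — contradiction.
So Carlos is a sage.
With that fixed, Ivan's statement is false, so Ivan is a fool.
With that fixed, Ximena's statement is true, so Ximena is a sage.
With that fixed, Noor's statement is true, so Noor is a sage.
With that fixed, Jonas's statement is true, so Jonas is a sage.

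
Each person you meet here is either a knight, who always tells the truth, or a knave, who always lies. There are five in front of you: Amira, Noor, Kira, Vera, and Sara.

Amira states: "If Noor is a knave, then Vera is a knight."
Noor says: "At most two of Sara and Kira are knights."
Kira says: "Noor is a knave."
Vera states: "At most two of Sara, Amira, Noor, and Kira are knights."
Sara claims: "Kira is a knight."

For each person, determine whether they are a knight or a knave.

Amira: knight, Noor: knight, Kira: knave, Vera: knight, Sara: knave

Regardless of anyone's role, Noor's statement is true, so Noor is a knight.
With that fixed, Kira's statement is false, so Kira is a knave.
With that fixed, Sara's statement is false, so Sara is a knave.
With that fixed, Amira's statement is true, so Amira is a knight.
With that fixed, Vera's statement is true, so Vera is a knight.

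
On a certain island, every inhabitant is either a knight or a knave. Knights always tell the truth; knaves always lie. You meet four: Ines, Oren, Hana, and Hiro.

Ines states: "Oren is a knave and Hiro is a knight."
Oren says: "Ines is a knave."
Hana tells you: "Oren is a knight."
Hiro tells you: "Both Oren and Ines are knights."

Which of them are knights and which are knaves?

Consider Ines. Suppose Ines is a knight.
Then no assignment of the remaining roles makes every statement match its speaker's type — contradiction.
So Ines is a knave.
With that fixed, Oren's statement is true, so Oren is a knight.
With that fixed, Hana's statement is true, so Hana is a knight.
With that fixed, Hiro's statement is false, so Hiro is a knave.

Ines: knave, Oren: knight, Hana: knight, Hiro: knave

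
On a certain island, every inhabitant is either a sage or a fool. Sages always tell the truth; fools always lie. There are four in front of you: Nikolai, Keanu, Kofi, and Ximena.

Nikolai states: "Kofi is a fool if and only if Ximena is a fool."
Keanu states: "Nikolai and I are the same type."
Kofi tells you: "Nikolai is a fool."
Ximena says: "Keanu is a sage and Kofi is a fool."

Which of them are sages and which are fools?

Nikolai: sage, Keanu: fool, Kofi: fool, Ximena: fool

Consider Nikolai. Suppose Nikolai is a fool.
Then whichever role Keanu has, Keanu's statement has the wrong truth value — contradiction.
So Nikolai is a sage.
With that fixed, Kofi's statement is false, so Kofi is a fool.
Consider Keanu. Suppose Keanu is a sage.
Then no assignment of the remaining roles makes every statement match its speaker's type — contradiction.
So Keanu is a fool.
With that fixed, Ximena's statement is false, so Ximena is a fool.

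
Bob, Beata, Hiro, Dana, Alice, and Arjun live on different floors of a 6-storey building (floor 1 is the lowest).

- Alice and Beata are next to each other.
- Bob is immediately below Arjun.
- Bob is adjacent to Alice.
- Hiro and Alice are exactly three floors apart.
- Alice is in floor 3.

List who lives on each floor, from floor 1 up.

Dana, Beata, Alice, Bob, Arjun, Hiro

From clues 1–2: Bob is in {1,2,3,4,5}.
From clues 1–3: Bob is in {3,4,5}.
From clues 1–5: Dana → floor 1, Beata → floor 2, Alice → floor 3, Bob → floor 4, Arjun → floor 5, Hiro → floor 6.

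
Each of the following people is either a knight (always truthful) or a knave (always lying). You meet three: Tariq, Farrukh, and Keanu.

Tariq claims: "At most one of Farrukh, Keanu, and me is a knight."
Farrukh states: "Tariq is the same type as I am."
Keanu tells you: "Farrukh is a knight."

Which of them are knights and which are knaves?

Consider Tariq. Suppose Tariq is a knave.
Then whichever role Farrukh has, Farrukh's statement has the wrong truth value — contradiction.
So Tariq is a knight.
Consider Farrukh. Suppose Farrukh is a knight.
Then Tariq's statement comes out false, contradicting Tariq being a knight.
So Farrukh is a knave.
With that fixed, Keanu's statement is false, so Keanu is a knave.

Tariq: knight, Farrukh: knave, Keanu: knave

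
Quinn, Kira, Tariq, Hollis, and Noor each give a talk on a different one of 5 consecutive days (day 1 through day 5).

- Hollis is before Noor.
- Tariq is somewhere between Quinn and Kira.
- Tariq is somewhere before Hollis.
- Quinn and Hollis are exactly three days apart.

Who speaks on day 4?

With clues 1–3, Tariq is ruled out for day 4.
With clues 1–4, Kira, Noor, and Quinn are ruled out for day 4.
So day 4 is Hollis.

Hollis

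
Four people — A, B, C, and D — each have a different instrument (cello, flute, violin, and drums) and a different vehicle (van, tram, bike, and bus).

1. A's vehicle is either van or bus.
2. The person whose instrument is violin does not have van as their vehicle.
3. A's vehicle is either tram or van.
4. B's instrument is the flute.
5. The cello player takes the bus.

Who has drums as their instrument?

A

With clues 1–4, B is impossible for the one with instrument drums.
With clues 1–5, C and D are impossible for the one with instrument drums.
That leaves A.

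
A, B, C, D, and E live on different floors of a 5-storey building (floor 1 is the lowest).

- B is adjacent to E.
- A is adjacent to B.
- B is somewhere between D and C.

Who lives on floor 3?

With clues 1–2, C and D are ruled out for floor 3.
With clues 1–3, A and E are ruled out for floor 3.
So floor 3 is B.

B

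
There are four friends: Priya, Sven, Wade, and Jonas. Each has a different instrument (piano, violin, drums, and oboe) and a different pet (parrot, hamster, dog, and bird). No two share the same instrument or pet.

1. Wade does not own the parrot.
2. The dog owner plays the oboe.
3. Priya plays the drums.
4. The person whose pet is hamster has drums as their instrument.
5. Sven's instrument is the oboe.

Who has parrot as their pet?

Jonas

Clue 1 rules out Wade for the one with pet parrot.
With clues 1–4, Priya is impossible for the one with pet parrot.
With clues 1–5, Sven is impossible for the one with pet parrot.
That leaves Jonas.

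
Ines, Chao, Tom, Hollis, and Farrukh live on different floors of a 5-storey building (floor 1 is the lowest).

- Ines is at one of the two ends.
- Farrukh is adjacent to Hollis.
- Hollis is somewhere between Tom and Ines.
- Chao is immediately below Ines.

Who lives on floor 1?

With clues 1–3, Farrukh and Hollis are ruled out for floor 1.
With clues 1–4, Chao and Ines are ruled out for floor 1.
So floor 1 is Tom.

Tom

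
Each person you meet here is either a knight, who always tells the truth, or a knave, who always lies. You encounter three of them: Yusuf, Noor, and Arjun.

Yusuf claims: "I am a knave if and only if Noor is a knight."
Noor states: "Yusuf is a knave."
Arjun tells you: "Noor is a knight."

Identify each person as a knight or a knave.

Consider Yusuf. Suppose Yusuf is a knave.
Then no assignment of the remaining roles makes every statement match its speaker's type — contradiction.
So Yusuf is a knight.
With that fixed, Noor's statement is false, so Noor is a knave.
With that fixed, Arjun's statement is false, so Arjun is a knave.

Yusuf: knight, Noor: knave, Arjun: knave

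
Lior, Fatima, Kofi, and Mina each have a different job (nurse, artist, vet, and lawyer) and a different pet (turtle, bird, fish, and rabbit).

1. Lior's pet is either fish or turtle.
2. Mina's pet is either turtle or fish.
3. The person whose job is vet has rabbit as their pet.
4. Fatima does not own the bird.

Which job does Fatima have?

vet

With clues 1–4, artist, lawyer, and nurse are impossible for Fatima's job.
That leaves vet.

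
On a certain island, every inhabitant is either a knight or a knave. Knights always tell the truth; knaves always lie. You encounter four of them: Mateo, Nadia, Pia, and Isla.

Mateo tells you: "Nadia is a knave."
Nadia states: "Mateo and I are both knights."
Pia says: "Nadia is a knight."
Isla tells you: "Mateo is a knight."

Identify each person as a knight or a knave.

Mateo: knight, Nadia: knave, Pia: knave, Isla: knight

Consider Mateo. Suppose Mateo is a knave.
Then no assignment of the remaining roles makes every statement match its speaker's type — contradiction.
So Mateo is a knight.
With that fixed, Isla's statement is true, so Isla is a knight.
Consider Nadia. Suppose Nadia is a knight.
Then Mateo's statement comes out false, contradicting Mateo being a knight.
So Nadia is a knave.
With that fixed, Pia's statement is false, so Pia is a knave.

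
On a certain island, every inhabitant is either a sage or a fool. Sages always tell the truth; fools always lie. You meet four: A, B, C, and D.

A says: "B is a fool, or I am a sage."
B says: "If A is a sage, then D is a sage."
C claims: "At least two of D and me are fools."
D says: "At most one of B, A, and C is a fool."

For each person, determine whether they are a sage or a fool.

Consider A. Suppose A is a fool.
Then no assignment of the remaining roles makes every statement match its speaker's type — contradiction.
So A is a sage.
Consider B. Suppose B is a fool.
Then no assignment of the remaining roles makes every statement match its speaker's type — contradiction.
So B is a sage.
With that fixed, D's statement is true, so D is a sage.
With that fixed, C's statement is false, so C is a fool.

A: sage, B: sage, C: fool, D: sage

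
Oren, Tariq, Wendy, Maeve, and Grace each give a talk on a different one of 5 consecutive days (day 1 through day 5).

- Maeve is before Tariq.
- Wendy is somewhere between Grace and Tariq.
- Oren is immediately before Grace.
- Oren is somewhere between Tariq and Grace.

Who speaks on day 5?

Grace

With clue 1, Maeve is ruled out for day 5.
With clues 1–2, Wendy is ruled out for day 5.
With clues 1–3, Oren is ruled out for day 5.
With clues 1–4, Tariq is ruled out for day 5.
So day 5 is Grace.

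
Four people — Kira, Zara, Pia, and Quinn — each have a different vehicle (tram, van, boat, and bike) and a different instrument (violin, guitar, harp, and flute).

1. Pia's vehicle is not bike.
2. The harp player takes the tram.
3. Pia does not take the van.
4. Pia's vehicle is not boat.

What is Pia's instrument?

harp

With clues 1–4, flute, guitar, and violin are impossible for Pia's instrument.
That leaves harp.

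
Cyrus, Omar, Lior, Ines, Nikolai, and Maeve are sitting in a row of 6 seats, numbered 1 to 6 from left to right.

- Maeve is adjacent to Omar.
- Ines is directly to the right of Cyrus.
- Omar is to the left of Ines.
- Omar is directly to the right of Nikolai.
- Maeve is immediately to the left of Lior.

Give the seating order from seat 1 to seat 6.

Nikolai, Omar, Maeve, Lior, Cyrus, Ines

From clues 1–2: Cyrus is in {1,2,3,4,5}.
From clues 1–3: Cyrus is in {3,4,5}.
From clues 1–4: Cyrus is in {4,5}.
From clues 1–5: Nikolai → seat 1, Omar → seat 2, Maeve → seat 3, Lior → seat 4, Cyrus → seat 5, Ines → seat 6.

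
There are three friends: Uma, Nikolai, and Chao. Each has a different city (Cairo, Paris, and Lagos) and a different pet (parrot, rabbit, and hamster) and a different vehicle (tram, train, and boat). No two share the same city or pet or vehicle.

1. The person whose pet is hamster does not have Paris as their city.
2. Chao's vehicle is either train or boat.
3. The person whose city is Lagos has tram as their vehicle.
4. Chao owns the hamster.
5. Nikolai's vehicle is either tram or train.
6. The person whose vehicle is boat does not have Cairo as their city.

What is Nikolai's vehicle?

tram

With clues 1–5, boat is impossible for Nikolai's vehicle.
With clues 1–6, train is impossible for Nikolai's vehicle.
That leaves tram.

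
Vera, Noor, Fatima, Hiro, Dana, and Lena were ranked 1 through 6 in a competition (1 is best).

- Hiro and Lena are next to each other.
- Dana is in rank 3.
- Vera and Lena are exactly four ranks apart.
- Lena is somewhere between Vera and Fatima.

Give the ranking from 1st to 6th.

From clues 1–2: Dana → rank 3.
From clues 1–3: Vera is in {1,2,5,6}.
From clues 1–4: Vera → rank 1, Noor → rank 2, Hiro → rank 4, Lena → rank 5, Fatima → rank 6.

Vera, Noor, Dana, Hiro, Lena, Fatima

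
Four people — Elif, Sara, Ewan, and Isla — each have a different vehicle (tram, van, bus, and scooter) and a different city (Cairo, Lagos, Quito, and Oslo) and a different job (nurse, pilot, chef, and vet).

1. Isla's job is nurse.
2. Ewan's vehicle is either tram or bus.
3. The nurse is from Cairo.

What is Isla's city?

Cairo

With clues 1–3, Lagos, Oslo, and Quito are impossible for Isla's city.
That leaves Cairo.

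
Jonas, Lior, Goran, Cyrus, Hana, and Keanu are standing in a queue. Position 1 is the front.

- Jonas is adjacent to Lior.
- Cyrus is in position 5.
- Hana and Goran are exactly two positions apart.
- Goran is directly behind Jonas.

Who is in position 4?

With clues 1–2, Cyrus is ruled out for position 4.
With clues 1–3, Jonas, Keanu, and Lior are ruled out for position 4.
With clues 1–4, Hana is ruled out for position 4.
So position 4 is Goran.

Goran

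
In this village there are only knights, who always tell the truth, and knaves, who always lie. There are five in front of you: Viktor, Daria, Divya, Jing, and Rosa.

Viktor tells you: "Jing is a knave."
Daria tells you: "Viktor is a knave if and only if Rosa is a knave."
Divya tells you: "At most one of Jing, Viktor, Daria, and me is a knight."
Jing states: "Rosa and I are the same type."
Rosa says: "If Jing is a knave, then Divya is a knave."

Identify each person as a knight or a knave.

Viktor: knight, Daria: knight, Divya: knave, Jing: knave, Rosa: knight

Consider Viktor. Suppose Viktor is a knave.
Then no assignment of the remaining roles makes every statement match its speaker's type — contradiction.
So Viktor is a knight.
Consider Daria. Suppose Daria is a knave.
Then no assignment of the remaining roles makes every statement match its speaker's type — contradiction.
So Daria is a knight.
With that fixed, Divya's statement is false, so Divya is a knave.
With that fixed, Rosa's statement is true, so Rosa is a knight.
Consider Jing. Suppose Jing is a knight.
Then Viktor's statement comes out false, contradicting Viktor being a knight.
So Jing is a knave.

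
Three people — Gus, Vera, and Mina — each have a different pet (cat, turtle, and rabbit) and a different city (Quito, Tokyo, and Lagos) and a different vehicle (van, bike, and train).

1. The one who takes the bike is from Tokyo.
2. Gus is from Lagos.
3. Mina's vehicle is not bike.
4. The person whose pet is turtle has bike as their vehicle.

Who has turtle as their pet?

Vera

With clues 1–4, Gus and Mina are impossible for the one with pet turtle.
That leaves Vera.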